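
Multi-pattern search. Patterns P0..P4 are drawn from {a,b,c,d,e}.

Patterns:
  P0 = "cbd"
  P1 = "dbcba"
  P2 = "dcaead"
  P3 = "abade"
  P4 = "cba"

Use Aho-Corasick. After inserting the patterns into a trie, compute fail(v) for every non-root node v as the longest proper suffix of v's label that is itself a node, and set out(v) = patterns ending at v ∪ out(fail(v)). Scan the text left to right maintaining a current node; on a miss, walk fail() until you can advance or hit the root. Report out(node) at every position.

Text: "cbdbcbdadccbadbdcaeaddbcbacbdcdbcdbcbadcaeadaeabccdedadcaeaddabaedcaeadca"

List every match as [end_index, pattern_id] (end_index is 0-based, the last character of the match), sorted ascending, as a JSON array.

Build automaton:
Trie (insert patterns):
  0='ε' goto a→14 c→1 d→4
  1='c' goto b→2
  2='cb' goto a→19 d→3
  3='cbd' goto ·  [P0 ends]
  4='d' goto b→5 c→9
  5='db' goto c→6
  6='dbc' goto b→7
  7='dbcb' goto a→8
  8='dbcba' goto ·  [P1 ends]
  9='dc' goto a→10
  10='dca' goto e→11
  11='dcae' goto a→12
  12='dcaea' goto d→13
  13='dcaead' goto ·  [P2 ends]
  14='a' goto b→15
  15='ab' goto a→16
  16='aba' goto d→17
  17='abad' goto e→18
  18='abade' goto ·  [P3 ends]
  19='cba' goto ·  [P4 ends]

Failure links (BFS by depth):
  fail(1) 'c': from fail(0)=0 chase 'c': 0 ⇒ 0;  out=∅∪out(0)=∅
  fail(4) 'd': from fail(0)=0 chase 'd': 0 ⇒ 0;  out=∅∪out(0)=∅
  fail(14) 'a': from fail(0)=0 chase 'a': 0 ⇒ 0;  out=∅∪out(0)=∅
  fail(2) 'cb': from fail(1)=0 chase 'b': 0 ⇒ 0;  out=∅∪out(0)=∅
  fail(5) 'db': from fail(4)=0 chase 'b': 0 ⇒ 0;  out=∅∪out(0)=∅
  fail(9) 'dc': from fail(4)=0 chase 'c': 0 ⇒ 1;  out=∅∪out(1)=∅
  fail(15) 'ab': from fail(14)=0 chase 'b': 0 ⇒ 0;  out=∅∪out(0)=∅
  fail(3) 'cbd': from fail(2)=0 chase 'd': 0 ⇒ 4;  out={0}∪out(4)={0}
  fail(6) 'dbc': from fail(5)=0 chase 'c': 0 ⇒ 1;  out=∅∪out(1)=∅
  fail(10) 'dca': from fail(9)=1 chase 'a': 1→0 ⇒ 14;  out=∅∪out(14)=∅
  fail(16) 'aba': from fail(15)=0 chase 'a': 0 ⇒ 14;  out=∅∪out(14)=∅
  fail(19) 'cba': from fail(2)=0 chase 'a': 0 ⇒ 14;  out={4}∪out(14)={4}
  fail(7) 'dbcb': from fail(6)=1 chase 'b': 1 ⇒ 2;  out=∅∪out(2)=∅
  fail(11) 'dcae': from fail(10)=14 chase 'e': 14→0 ⇒ 0;  out=∅∪out(0)=∅
  fail(17) 'abad': from fail(16)=14 chase 'd': 14→0 ⇒ 4;  out=∅∪out(4)=∅
  fail(8) 'dbcba': from fail(7)=2 chase 'a': 2 ⇒ 19;  out={1}∪out(19)={1,4}
  fail(12) 'dcaea': from fail(11)=0 chase 'a': 0 ⇒ 14;  out=∅∪out(14)=∅
  fail(18) 'abade': from fail(17)=4 chase 'e': 4→0 ⇒ 0;  out={3}∪out(0)={3}
  fail(13) 'dcaead': from fail(12)=14 chase 'd': 14→0 ⇒ 4;  out={2}∪out(4)={2}

Scan:
i=0 'c': node 0→1
i=1 'b': node 1→2
i=2 'd': node 2→3  emit P0@[0:2]
i=3 'b': node 3→5 ·f
i=4 'c': node 5→6
i=5 'b': node 6→7
i=6 'd': node 7→3 ·f  emit P0@[4:6]
i=7 'a': node 3→14 ·f
i=8 'd': node 14→4 ·f
i=9 'c': node 4→9
i=10 'c': node 9→1 ·f
i=11 'b': node 1→2
i=12 'a': node 2→19  emit P4@[10:12]
i=13 'd': node 19→4 ·f
i=14 'b': node 4→5
i=15 'd': node 5→4 ·f
i=16 'c': node 4→9
i=17 'a': node 9→10
i=18 'e': node 10→11
i=19 'a': node 11→12
i=20 'd': node 12→13  emit P2@[15:20]
i=21 'd': node 13→4 ·f
i=22 'b': node 4→5
i=23 'c': node 5→6
i=24 'b': node 6→7
i=25 'a': node 7→8  emit P1@[21:25],P4@[23:25]
i=26 'c': node 8→1 ·f
i=27 'b': node 1→2
i=28 'd': node 2→3  emit P0@[26:28]
i=29 'c': node 3→9 ·f
i=30 'd': node 9→4 ·f
i=31 'b': node 4→5
i=32 'c': node 5→6
i=33 'd': node 6→4 ·f
i=34 'b': node 4→5
i=35 'c': node 5→6
i=36 'b': node 6→7
i=37 'a': node 7→8  emit P1@[33:37],P4@[35:37]
i=38 'd': node 8→4 ·f
i=39 'c': node 4→9
i=40 'a': node 9→10
i=41 'e': node 10→11
i=42 'a': node 11→12
i=43 'd': node 12→13  emit P2@[38:43]
i=44 'a': node 13→14 ·f
i=45 'e': node 14→0 ·f
i=46 'a': node 0→14
i=47 'b': node 14→15
i=48 'c': node 15→1 ·f
i=49 'c': node 1→1 ·f
i=50 'd': node 1→4 ·f
i=51 'e': node 4→0 ·f
i=52 'd': node 0→4
i=53 'a': node 4→14 ·f
i=54 'd': node 14→4 ·f
i=55 'c': node 4→9
i=56 'a': node 9→10
i=57 'e': node 10→11
i=58 'a': node 11→12
i=59 'd': node 12→13  emit P2@[54:59]
i=60 'd': node 13→4 ·f
i=61 'a': node 4→14 ·f
i=62 'b': node 14→15
i=63 'a': node 15→16
i=64 'e': node 16→0 ·f
i=65 'd': node 0→4
i=66 'c': node 4→9
i=67 'a': node 9→10
i=68 'e': node 10→11
i=69 'a': node 11→12
i=70 'd': node 12→13  emit P2@[65:70]
i=71 'c': node 13→9 ·f
i=72 'a': node 9→10

All matches (sorted): [[2,0],[6,0],[12,4],[20,2],[25,1],[25,4],[28,0],[37,1],[37,4],[43,2],[59,2],[70,2]]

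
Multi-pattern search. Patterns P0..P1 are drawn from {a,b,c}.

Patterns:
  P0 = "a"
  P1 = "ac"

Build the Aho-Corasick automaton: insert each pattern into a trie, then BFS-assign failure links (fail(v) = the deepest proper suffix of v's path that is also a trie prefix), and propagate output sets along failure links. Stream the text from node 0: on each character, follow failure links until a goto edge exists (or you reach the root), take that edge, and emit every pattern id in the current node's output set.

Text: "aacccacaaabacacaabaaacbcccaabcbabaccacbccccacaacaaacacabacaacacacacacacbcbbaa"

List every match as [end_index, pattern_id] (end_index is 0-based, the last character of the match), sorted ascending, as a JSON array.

Construct AC machine:
Trie (insert patterns):
  n0 'ε': a→1
  n1 'a': c→2  ←P0
  n2 'ac': ·  ←P1

BFS fail/out derivation:
  n1('a'): parent n0 fail=0; on 'a' 0 → fail=0;  out {0}∪∅={0}
  n2('ac'): parent n1 fail=0; on 'c' 0 → fail=0;  out {1}∪∅={1}

Run:
i=0 'a': node 0→1  emit P0@[0:0]
i=1 'a': node 1→1 (via fail)  emit P0@[1:1]
i=2 'c': node 1→2  emit P1@[1:2]
i=3 'c': node 2→0 (via fail)
i=4 'c': node 0→0
i=5 'a': node 0→1  emit P0@[5:5]
i=6 'c': node 1→2  emit P1@[5:6]
i=7 'a': node 2→1 (via fail)  emit P0@[7:7]
i=8 'a': node 1→1 (via fail)  emit P0@[8:8]
i=9 'a': node 1→1 (via fail)  emit P0@[9:9]
i=10 'b': node 1→0 (via fail)
i=11 'a': node 0→1  emit P0@[11:11]
i=12 'c': node 1→2  emit P1@[11:12]
i=13 'a': node 2→1 (via fail)  emit P0@[13:13]
i=14 'c': node 1→2  emit P1@[13:14]
i=15 'a': node 2→1 (via fail)  emit P0@[15:15]
i=16 'a': node 1→1 (via fail)  emit P0@[16:16]
i=17 'b': node 1→0 (via fail)
i=18 'a': node 0→1  emit P0@[18:18]
i=19 'a': node 1→1 (via fail)  emit P0@[19:19]
i=20 'a': node 1→1 (via fail)  emit P0@[20:20]
i=21 'c': node 1→2  emit P1@[20:21]
i=22 'b': node 2→0 (via fail)
i=23 'c': node 0→0
i=24 'c': node 0→0
i=25 'c': node 0→0
i=26 'a': node 0→1  emit P0@[26:26]
i=27 'a': node 1→1 (via fail)  emit P0@[27:27]
i=28 'b': node 1→0 (via fail)
i=29 'c': node 0→0
i=30 'b': node 0→0
i=31 'a': node 0→1  emit P0@[31:31]
i=32 'b': node 1→0 (via fail)
i=33 'a': node 0→1  emit P0@[33:33]
i=34 'c': node 1→2  emit P1@[33:34]
i=35 'c': node 2→0 (via fail)
i=36 'a': node 0→1  emit P0@[36:36]
i=37 'c': node 1→2  emit P1@[36:37]
i=38 'b': node 2→0 (via fail)
i=39 'c': node 0→0
i=40 'c': node 0→0
i=41 'c': node 0→0
i=42 'c': node 0→0
i=43 'a': node 0→1  emit P0@[43:43]
i=44 'c': node 1→2  emit P1@[43:44]
i=45 'a': node 2→1 (via fail)  emit P0@[45:45]
i=46 'a': node 1→1 (via fail)  emit P0@[46:46]
i=47 'c': node 1→2  emit P1@[46:47]
i=48 'a': node 2→1 (via fail)  emit P0@[48:48]
i=49 'a': node 1→1 (via fail)  emit P0@[49:49]
i=50 'a': node 1→1 (via fail)  emit P0@[50:50]
i=51 'c': node 1→2  emit P1@[50:51]
i=52 'a': node 2→1 (via fail)  emit P0@[52:52]
i=53 'c': node 1→2  emit P1@[52:53]
i=54 'a': node 2→1 (via fail)  emit P0@[54:54]
i=55 'b': node 1→0 (via fail)
i=56 'a': node 0→1  emit P0@[56:56]
i=57 'c': node 1→2  emit P1@[56:57]
i=58 'a': node 2→1 (via fail)  emit P0@[58:58]
i=59 'a': node 1→1 (via fail)  emit P0@[59:59]
i=60 'c': node 1→2  emit P1@[59:60]
i=61 'a': node 2→1 (via fail)  emit P0@[61:61]
i=62 'c': node 1→2  emit P1@[61:62]
i=63 'a': node 2→1 (via fail)  emit P0@[63:63]
i=64 'c': node 1→2  emit P1@[63:64]
i=65 'a': node 2→1 (via fail)  emit P0@[65:65]
i=66 'c': node 1→2  emit P1@[65:66]
i=67 'a': node 2→1 (via fail)  emit P0@[67:67]
i=68 'c': node 1→2  emit P1@[67:68]
i=69 'a': node 2→1 (via fail)  emit P0@[69:69]
i=70 'c': node 1→2  emit P1@[69:70]
i=71 'b': node 2→0 (via fail)
i=72 'c': node 0→0
i=73 'b': node 0→0
i=74 'b': node 0→0
i=75 'a': node 0→1  emit P0@[75:75]
i=76 'a': node 1→1 (via fail)  emit P0@[76:76]

Matches: [[0,0],[1,0],[2,1],[5,0],[6,1],[7,0],[8,0],[9,0],[11,0],[12,1],[13,0],[14,1],[15,0],[16,0],[18,0],[19,0],[20,0],[21,1],[26,0],[27,0],[31,0],[33,0],[34,1],[36,0],[37,1],[43,0],[44,1],[45,0],[46,0],[47,1],[48,0],[49,0],[50,0],[51,1],[52,0],[53,1],[54,0],[56,0],[57,1],[58,0],[59,0],[60,1],[61,0],[62,1],[63,0],[64,1],[65,0],[66,1],[67,0],[68,1],[69,0],[70,1],[75,0],[76,0]]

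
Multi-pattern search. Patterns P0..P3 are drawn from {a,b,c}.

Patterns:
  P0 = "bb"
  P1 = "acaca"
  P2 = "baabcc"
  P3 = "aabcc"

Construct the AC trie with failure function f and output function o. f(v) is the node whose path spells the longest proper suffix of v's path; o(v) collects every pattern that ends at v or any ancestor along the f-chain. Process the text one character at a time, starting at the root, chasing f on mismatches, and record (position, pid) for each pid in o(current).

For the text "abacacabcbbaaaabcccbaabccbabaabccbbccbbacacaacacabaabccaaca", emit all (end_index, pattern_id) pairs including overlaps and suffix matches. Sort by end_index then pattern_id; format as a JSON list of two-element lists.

Construct AC machine:
Trie (insert patterns):
  n0 'ε': a→3 b→1
  n1 'b': a→8 b→2
  n2 'bb': ·  [P0 ends]
  n3 'a': a→13 c→4
  n4 'ac': a→5
  n5 'aca': c→6
  n6 'acac': a→7
  n7 'acaca': ·  [P1 ends]
  n8 'ba': a→9
  n9 'baa': b→10
  n10 'baab': c→11
  n11 'baabc': c→12
  n12 'baabcc': ·  [P2 ends]
  n13 'aa': b→14
  n14 'aab': c→15
  n15 'aabc': c→16
  n16 'aabcc': ·  [P3 ends]

Failure links (BFS by depth):
  n1('b'): parent n0 fail=0; on 'b' 0 → fail=0;  out ∅∪∅=∅
  n3('a'): parent n0 fail=0; on 'a' 0 → fail=0;  out ∅∪∅=∅
  n2('bb'): parent n1 fail=0; on 'b' 0 → fail=1;  out {0}∪∅={0}
  n4('ac'): parent n3 fail=0; on 'c' 0 → fail=0;  out ∅∪∅=∅
  n8('ba'): parent n1 fail=0; on 'a' 0 → fail=3;  out ∅∪∅=∅
  n13('aa'): parent n3 fail=0; on 'a' 0 → fail=3;  out ∅∪∅=∅
  n5('aca'): parent n4 fail=0; on 'a' 0 → fail=3;  out ∅∪∅=∅
  n9('baa'): parent n8 fail=3; on 'a' 3 → fail=13;  out ∅∪∅=∅
  n14('aab'): parent n13 fail=3; on 'b' 3→0 → fail=1;  out ∅∪∅=∅
  n6('acac'): parent n5 fail=3; on 'c' 3 → fail=4;  out ∅∪∅=∅
  n10('baab'): parent n9 fail=13; on 'b' 13 → fail=14;  out ∅∪∅=∅
  n15('aabc'): parent n14 fail=1; on 'c' 1→0 → fail=0;  out ∅∪∅=∅
  n7('acaca'): parent n6 fail=4; on 'a' 4 → fail=5;  out {1}∪∅={1}
  n11('baabc'): parent n10 fail=14; on 'c' 14 → fail=15;  out ∅∪∅=∅
  n16('aabcc'): parent n15 fail=0; on 'c' 0 → fail=0;  out {3}∪∅={3}
  n12('baabcc'): parent n11 fail=15; on 'c' 15 → fail=16;  out {2}∪{3}={2,3}

Scan:
[0] read 'a'  n0⇒n3
[1] read 'b'  n3⇒n1 (via fail)
[2] read 'a'  n1⇒n8
[3] read 'c'  n8⇒n4 (via fail)
[4] read 'a'  n4⇒n5
[5] read 'c'  n5⇒n6
[6] read 'a'  n6⇒n7  ** P1@[2:6]
[7] read 'b'  n7⇒n1 (via fail)
[8] read 'c'  n1⇒n0 (via fail)
[9] read 'b'  n0⇒n1
[10] read 'b'  n1⇒n2  ** P0@[9:10]
[11] read 'a'  n2⇒n8 (via fail)
[12] read 'a'  n8⇒n9
[13] read 'a'  n9⇒n13 (via fail)
[14] read 'a'  n13⇒n13 (via fail)
[15] read 'b'  n13⇒n14
[16] read 'c'  n14⇒n15
[17] read 'c'  n15⇒n16  ** P3@[13:17]
[18] read 'c'  n16⇒n0 (via fail)
[19] read 'b'  n0⇒n1
[20] read 'a'  n1⇒n8
[21] read 'a'  n8⇒n9
[22] read 'b'  n9⇒n10
[23] read 'c'  n10⇒n11
[24] read 'c'  n11⇒n12  ** P2@[19:24],P3@[20:24]
[25] read 'b'  n12⇒n1 (via fail)
[26] read 'a'  n1⇒n8
[27] read 'b'  n8⇒n1 (via fail)
[28] read 'a'  n1⇒n8
[29] read 'a'  n8⇒n9
[30] read 'b'  n9⇒n10
[31] read 'c'  n10⇒n11
[32] read 'c'  n11⇒n12  ** P2@[27:32],P3@[28:32]
[33] read 'b'  n12⇒n1 (via fail)
[34] read 'b'  n1⇒n2  ** P0@[33:34]
[35] read 'c'  n2⇒n0 (via fail)
[36] read 'c'  n0⇒n0
[37] read 'b'  n0⇒n1
[38] read 'b'  n1⇒n2  ** P0@[37:38]
[39] read 'a'  n2⇒n8 (via fail)
[40] read 'c'  n8⇒n4 (via fail)
[41] read 'a'  n4⇒n5
[42] read 'c'  n5⇒n6
[43] read 'a'  n6⇒n7  ** P1@[39:43]
[44] read 'a'  n7⇒n13 (via fail)
[45] read 'c'  n13⇒n4 (via fail)
[46] read 'a'  n4⇒n5
[47] read 'c'  n5⇒n6
[48] read 'a'  n6⇒n7  ** P1@[44:48]
[49] read 'b'  n7⇒n1 (via fail)
[50] read 'a'  n1⇒n8
[51] read 'a'  n8⇒n9
[52] read 'b'  n9⇒n10
[53] read 'c'  n10⇒n11
[54] read 'c'  n11⇒n12  ** P2@[49:54],P3@[50:54]
[55] read 'a'  n12⇒n3 (via fail)
[56] read 'a'  n3⇒n13
[57] read 'c'  n13⇒n4 (via fail)
[58] read 'a'  n4⇒n5

All matches (sorted): [[6,1],[10,0],[17,3],[24,2],[24,3],[32,2],[32,3],[34,0],[38,0],[43,1],[48,1],[54,2],[54,3]]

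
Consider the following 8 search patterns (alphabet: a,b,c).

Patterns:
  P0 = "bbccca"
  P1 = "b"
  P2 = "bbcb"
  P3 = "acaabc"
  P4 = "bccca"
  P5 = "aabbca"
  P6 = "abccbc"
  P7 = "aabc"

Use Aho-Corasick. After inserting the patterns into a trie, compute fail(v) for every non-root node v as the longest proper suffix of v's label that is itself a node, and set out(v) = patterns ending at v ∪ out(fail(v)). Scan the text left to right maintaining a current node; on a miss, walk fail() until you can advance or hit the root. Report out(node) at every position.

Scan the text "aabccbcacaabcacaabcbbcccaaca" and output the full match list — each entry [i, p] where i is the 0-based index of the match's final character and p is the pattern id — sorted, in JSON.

Construct AC machine:
Trie (insert patterns):
  n0 'ε': a→8 b→1
  n1 'b': b→2 c→14  [P1 ends]
  n2 'bb': c→3
  n3 'bbc': b→7 c→4
  n4 'bbcc': c→5
  n5 'bbccc': a→6
  n6 'bbccca': ·  [P0 ends]
  n7 'bbcb': ·  [P2 ends]
  n8 'a': a→18 b→23 c→9
  n9 'ac': a→10
  n10 'aca': a→11
  n11 'acaa': b→12
  n12 'acaab': c→13
  n13 'acaabc': ·  [P3 ends]
  n14 'bc': c→15
  n15 'bcc': c→16
  n16 'bccc': a→17
  n17 'bccca': ·  [P4 ends]
  n18 'aa': b→19
  n19 'aab': b→20 c→28
  n20 'aabb': c→21
  n21 'aabbc': a→22
  n22 'aabbca': ·  [P5 ends]
  n23 'ab': c→24
  n24 'abc': c→25
  n25 'abcc': b→26
  n26 'abccb': c→27
  n27 'abccbc': ·  [P6 ends]
  n28 'aabc': ·  [P7 ends]

BFS fail/out derivation:
  fail(1) 'b': from fail(0)=0 chase 'b': 0 ⇒ 0;  out={1}∪out(0)={1}
  fail(8) 'a': from fail(0)=0 chase 'a': 0 ⇒ 0;  out=∅∪out(0)=∅
  fail(2) 'bb': from fail(1)=0 chase 'b': 0 ⇒ 1;  out=∅∪out(1)={1}
  fail(9) 'ac': from fail(8)=0 chase 'c': 0 ⇒ 0;  out=∅∪out(0)=∅
  fail(14) 'bc': from fail(1)=0 chase 'c': 0 ⇒ 0;  out=∅∪out(0)=∅
  fail(18) 'aa': from fail(8)=0 chase 'a': 0 ⇒ 8;  out=∅∪out(8)=∅
  fail(23) 'ab': from fail(8)=0 chase 'b': 0 ⇒ 1;  out=∅∪out(1)={1}
  fail(3) 'bbc': from fail(2)=1 chase 'c': 1 ⇒ 14;  out=∅∪out(14)=∅
  fail(10) 'aca': from fail(9)=0 chase 'a': 0 ⇒ 8;  out=∅∪out(8)=∅
  fail(15) 'bcc': from fail(14)=0 chase 'c': 0 ⇒ 0;  out=∅∪out(0)=∅
  fail(19) 'aab': from fail(18)=8 chase 'b': 8 ⇒ 23;  out=∅∪out(23)={1}
  fail(24) 'abc': from fail(23)=1 chase 'c': 1 ⇒ 14;  out=∅∪out(14)=∅
  fail(4) 'bbcc': from fail(3)=14 chase 'c': 14 ⇒ 15;  out=∅∪out(15)=∅
  fail(7) 'bbcb': from fail(3)=14 chase 'b': 14→0 ⇒ 1;  out={2}∪out(1)={1,2}
  fail(11) 'acaa': from fail(10)=8 chase 'a': 8 ⇒ 18;  out=∅∪out(18)=∅
  fail(16) 'bccc': from fail(15)=0 chase 'c': 0 ⇒ 0;  out=∅∪out(0)=∅
  fail(20) 'aabb': from fail(19)=23 chase 'b': 23→1 ⇒ 2;  out=∅∪out(2)={1}
  fail(25) 'abcc': from fail(24)=14 chase 'c': 14 ⇒ 15;  out=∅∪out(15)=∅
  fail(28) 'aabc': from fail(19)=23 chase 'c': 23 ⇒ 24;  out={7}∪out(24)={7}
  fail(5) 'bbccc': from fail(4)=15 chase 'c': 15 ⇒ 16;  out=∅∪out(16)=∅
  fail(12) 'acaab': from fail(11)=18 chase 'b': 18 ⇒ 19;  out=∅∪out(19)={1}
  fail(17) 'bccca': from fail(16)=0 chase 'a': 0 ⇒ 8;  out={4}∪out(8)={4}
  fail(21) 'aabbc': from fail(20)=2 chase 'c': 2 ⇒ 3;  out=∅∪out(3)=∅
  fail(26) 'abccb': from fail(25)=15 chase 'b': 15→0 ⇒ 1;  out=∅∪out(1)={1}
  fail(6) 'bbccca': from fail(5)=16 chase 'a': 16 ⇒ 17;  out={0}∪out(17)={0,4}
  fail(13) 'acaabc': from fail(12)=19 chase 'c': 19 ⇒ 28;  out={3}∪out(28)={3,7}
  fail(22) 'aabbca': from fail(21)=3 chase 'a': 3→14→0 ⇒ 8;  out={5}∪out(8)={5}
  fail(27) 'abccbc': from fail(26)=1 chase 'c': 1 ⇒ 14;  out={6}∪out(14)={6}

Text stream:
pos 0 'a': at 8
pos 1 'a': at 18
pos 2 'b': at 19  ** P1@[2:2]
pos 3 'c': at 28  ** P7@[0:3]
pos 4 'c': at 25 (via fail)
pos 5 'b': at 26  ** P1@[5:5]
pos 6 'c': at 27  ** P6@[1:6]
pos 7 'a': at 8 (via fail)
pos 8 'c': at 9
pos 9 'a': at 10
pos 10 'a': at 11
pos 11 'b': at 12  ** P1@[11:11]
pos 12 'c': at 13  ** P3@[7:12],P7@[9:12]
pos 13 'a': at 8 (via fail)
pos 14 'c': at 9
pos 15 'a': at 10
pos 16 'a': at 11
pos 17 'b': at 12  ** P1@[17:17]
pos 18 'c': at 13  ** P3@[13:18],P7@[15:18]
pos 19 'b': at 1 (via fail)  ** P1@[19:19]
pos 20 'b': at 2  ** P1@[20:20]
pos 21 'c': at 3
pos 22 'c': at 4
pos 23 'c': at 5
pos 24 'a': at 6  ** P0@[19:24],P4@[20:24]
pos 25 'a': at 18 (via fail)
pos 26 'c': at 9 (via fail)
pos 27 'a': at 10

All matches (sorted): [[2,1],[3,7],[5,1],[6,6],[11,1],[12,3],[12,7],[17,1],[18,3],[18,7],[19,1],[20,1],[24,0],[24,4]]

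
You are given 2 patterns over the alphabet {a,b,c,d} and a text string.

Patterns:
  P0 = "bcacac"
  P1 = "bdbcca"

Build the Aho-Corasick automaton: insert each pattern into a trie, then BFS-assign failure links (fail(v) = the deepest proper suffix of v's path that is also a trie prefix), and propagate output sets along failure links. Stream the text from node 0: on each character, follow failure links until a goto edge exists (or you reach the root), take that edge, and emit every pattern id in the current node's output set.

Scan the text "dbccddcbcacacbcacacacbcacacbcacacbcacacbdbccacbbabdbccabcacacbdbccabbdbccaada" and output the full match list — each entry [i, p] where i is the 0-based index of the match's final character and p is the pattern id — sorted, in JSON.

Build automaton:
Trie nodes:
  0='ε' goto b→1
  1='b' goto c→2 d→7
  2='bc' goto a→3
  3='bca' goto c→4
  4='bcac' goto a→5
  5='bcaca' goto c→6
  6='bcacac' goto ·  ←P0
  7='bd' goto b→8
  8='bdb' goto c→9
  9='bdbc' goto c→10
  10='bdbcc' goto a→11
  11='bdbcca' goto ·  ←P1

Failure links (BFS by depth):
  fail(1) 'b': from fail(0)=0 chase 'b': 0 ⇒ 0;  out=∅∪out(0)=∅
  fail(2) 'bc': from fail(1)=0 chase 'c': 0 ⇒ 0;  out=∅∪out(0)=∅
  fail(7) 'bd': from fail(1)=0 chase 'd': 0 ⇒ 0;  out=∅∪out(0)=∅
  fail(3) 'bca': from fail(2)=0 chase 'a': 0 ⇒ 0;  out=∅∪out(0)=∅
  fail(8) 'bdb': from fail(7)=0 chase 'b': 0 ⇒ 1;  out=∅∪out(1)=∅
  fail(4) 'bcac': from fail(3)=0 chase 'c': 0 ⇒ 0;  out=∅∪out(0)=∅
  fail(9) 'bdbc': from fail(8)=1 chase 'c': 1 ⇒ 2;  out=∅∪out(2)=∅
  fail(5) 'bcaca': from fail(4)=0 chase 'a': 0 ⇒ 0;  out=∅∪out(0)=∅
  fail(10) 'bdbcc': from fail(9)=2 chase 'c': 2→0 ⇒ 0;  out=∅∪out(0)=∅
  fail(6) 'bcacac': from fail(5)=0 chase 'c': 0 ⇒ 0;  out={0}∪out(0)={0}
  fail(11) 'bdbcca': from fail(10)=0 chase 'a': 0 ⇒ 0;  out={1}∪out(0)={1}

Scan:
pos 0 'd': at 0
pos 1 'b': at 1
pos 2 'c': at 2
pos 3 'c': at 0 (via fail)
pos 4 'd': at 0
pos 5 'd': at 0
pos 6 'c': at 0
pos 7 'b': at 1
pos 8 'c': at 2
pos 9 'a': at 3
pos 10 'c': at 4
pos 11 'a': at 5
pos 12 'c': at 6  ** P0@[7:12]
pos 13 'b': at 1 (via fail)
pos 14 'c': at 2
pos 15 'a': at 3
pos 16 'c': at 4
pos 17 'a': at 5
pos 18 'c': at 6  ** P0@[13:18]
pos 19 'a': at 0 (via fail)
pos 20 'c': at 0
pos 21 'b': at 1
pos 22 'c': at 2
pos 23 'a': at 3
pos 24 'c': at 4
pos 25 'a': at 5
pos 26 'c': at 6  ** P0@[21:26]
pos 27 'b': at 1 (via fail)
pos 28 'c': at 2
pos 29 'a': at 3
pos 30 'c': at 4
pos 31 'a': at 5
pos 32 'c': at 6  ** P0@[27:32]
pos 33 'b': at 1 (via fail)
pos 34 'c': at 2
pos 35 'a': at 3
pos 36 'c': at 4
pos 37 'a': at 5
pos 38 'c': at 6  ** P0@[33:38]
pos 39 'b': at 1 (via fail)
pos 40 'd': at 7
pos 41 'b': at 8
pos 42 'c': at 9
pos 43 'c': at 10
pos 44 'a': at 11  ** P1@[39:44]
pos 45 'c': at 0 (via fail)
pos 46 'b': at 1
pos 47 'b': at 1 (via fail)
pos 48 'a': at 0 (via fail)
pos 49 'b': at 1
pos 50 'd': at 7
pos 51 'b': at 8
pos 52 'c': at 9
pos 53 'c': at 10
pos 54 'a': at 11  ** P1@[49:54]
pos 55 'b': at 1 (via fail)
pos 56 'c': at 2
pos 57 'a': at 3
pos 58 'c': at 4
pos 59 'a': at 5
pos 60 'c': at 6  ** P0@[55:60]
pos 61 'b': at 1 (via fail)
pos 62 'd': at 7
pos 63 'b': at 8
pos 64 'c': at 9
pos 65 'c': at 10
pos 66 'a': at 11  ** P1@[61:66]
pos 67 'b': at 1 (via fail)
pos 68 'b': at 1 (via fail)
pos 69 'd': at 7
pos 70 'b': at 8
pos 71 'c': at 9
pos 72 'c': at 10
pos 73 'a': at 11  ** P1@[68:73]
pos 74 'a': at 0 (via fail)
pos 75 'd': at 0
pos 76 'a': at 0

Matches: [[12,0],[18,0],[26,0],[32,0],[38,0],[44,1],[54,1],[60,0],[66,1],[73,1]]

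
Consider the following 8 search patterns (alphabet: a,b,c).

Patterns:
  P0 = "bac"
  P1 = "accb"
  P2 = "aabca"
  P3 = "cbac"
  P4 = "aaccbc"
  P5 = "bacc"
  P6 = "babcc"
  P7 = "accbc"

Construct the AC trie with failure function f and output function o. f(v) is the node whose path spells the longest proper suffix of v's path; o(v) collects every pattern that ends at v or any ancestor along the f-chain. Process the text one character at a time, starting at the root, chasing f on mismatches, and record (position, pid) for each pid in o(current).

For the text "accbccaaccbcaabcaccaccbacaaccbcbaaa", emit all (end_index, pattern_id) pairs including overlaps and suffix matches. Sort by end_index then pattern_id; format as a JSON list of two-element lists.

Build automaton:
Trie (insert patterns):
  n0 'ε': a→4 b→1 c→12
  n1 'b': a→2
  n2 'ba': b→21 c→3
  n3 'bac': c→20  [P0 ends]
  n4 'a': a→8 c→5
  n5 'ac': c→6
  n6 'acc': b→7
  n7 'accb': c→24  [P1 ends]
  n8 'aa': b→9 c→16
  n9 'aab': c→10
  n10 'aabc': a→11
  n11 'aabca': ·  [P2 ends]
  n12 'c': b→13
  n13 'cb': a→14
  n14 'cba': c→15
  n15 'cbac': ·  [P3 ends]
  n16 'aac': c→17
  n17 'aacc': b→18
  n18 'aaccb': c→19
  n19 'aaccbc': ·  [P4 ends]
  n20 'bacc': ·  [P5 ends]
  n21 'bab': c→22
  n22 'babc': c→23
  n23 'babcc': ·  [P6 ends]
  n24 'accbc': ·  [P7 ends]

Failure links (BFS by depth):
  fail(1) 'b': from fail(0)=0 chase 'b': 0 ⇒ 0;  out=∅∪out(0)=∅
  fail(4) 'a': from fail(0)=0 chase 'a': 0 ⇒ 0;  out=∅∪out(0)=∅
  fail(12) 'c': from fail(0)=0 chase 'c': 0 ⇒ 0;  out=∅∪out(0)=∅
  fail(2) 'ba': from fail(1)=0 chase 'a': 0 ⇒ 4;  out=∅∪out(4)=∅
  fail(5) 'ac': from fail(4)=0 chase 'c': 0 ⇒ 12;  out=∅∪out(12)=∅
  fail(8) 'aa': from fail(4)=0 chase 'a': 0 ⇒ 4;  out=∅∪out(4)=∅
  fail(13) 'cb': from fail(12)=0 chase 'b': 0 ⇒ 1;  out=∅∪out(1)=∅
  fail(3) 'bac': from fail(2)=4 chase 'c': 4 ⇒ 5;  out={0}∪out(5)={0}
  fail(6) 'acc': from fail(5)=12 chase 'c': 12→0 ⇒ 12;  out=∅∪out(12)=∅
  fail(9) 'aab': from fail(8)=4 chase 'b': 4→0 ⇒ 1;  out=∅∪out(1)=∅
  fail(14) 'cba': from fail(13)=1 chase 'a': 1 ⇒ 2;  out=∅∪out(2)=∅
  fail(16) 'aac': from fail(8)=4 chase 'c': 4 ⇒ 5;  out=∅∪out(5)=∅
  fail(21) 'bab': from fail(2)=4 chase 'b': 4→0 ⇒ 1;  out=∅∪out(1)=∅
  fail(7) 'accb': from fail(6)=12 chase 'b': 12 ⇒ 13;  out={1}∪out(13)={1}
  fail(10) 'aabc': from fail(9)=1 chase 'c': 1→0 ⇒ 12;  out=∅∪out(12)=∅
  fail(15) 'cbac': from fail(14)=2 chase 'c': 2 ⇒ 3;  out={3}∪out(3)={0,3}
  fail(17) 'aacc': from fail(16)=5 chase 'c': 5 ⇒ 6;  out=∅∪out(6)=∅
  fail(20) 'bacc': from fail(3)=5 chase 'c': 5 ⇒ 6;  out={5}∪out(6)={5}
  fail(22) 'babc': from fail(21)=1 chase 'c': 1→0 ⇒ 12;  out=∅∪out(12)=∅
  fail(11) 'aabca': from fail(10)=12 chase 'a': 12→0 ⇒ 4;  out={2}∪out(4)={2}
  fail(18) 'aaccb': from fail(17)=6 chase 'b': 6 ⇒ 7;  out=∅∪out(7)={1}
  fail(23) 'babcc': from fail(22)=12 chase 'c': 12→0 ⇒ 12;  out={6}∪out(12)={6}
  fail(24) 'accbc': from fail(7)=13 chase 'c': 13→1→0 ⇒ 12;  out={7}∪out(12)={7}
  fail(19) 'aaccbc': from fail(18)=7 chase 'c': 7 ⇒ 24;  out={4}∪out(24)={4,7}

Run:
pos 0 'a': at 4
pos 1 'c': at 5
pos 2 'c': at 6
pos 3 'b': at 7  → match P1@[0:3]
pos 4 'c': at 24  → match P7@[0:4]
pos 5 'c': at 12 (via fail)
pos 6 'a': at 4 (via fail)
pos 7 'a': at 8
pos 8 'c': at 16
pos 9 'c': at 17
pos 10 'b': at 18  → match P1@[7:10]
pos 11 'c': at 19  → match P4@[6:11],P7@[7:11]
pos 12 'a': at 4 (via fail)
pos 13 'a': at 8
pos 14 'b': at 9
pos 15 'c': at 10
pos 16 'a': at 11  → match P2@[12:16]
pos 17 'c': at 5 (via fail)
pos 18 'c': at 6
pos 19 'a': at 4 (via fail)
pos 20 'c': at 5
pos 21 'c': at 6
pos 22 'b': at 7  → match P1@[19:22]
pos 23 'a': at 14 (via fail)
pos 24 'c': at 15  → match P0@[22:24],P3@[21:24]
pos 25 'a': at 4 (via fail)
pos 26 'a': at 8
pos 27 'c': at 16
pos 28 'c': at 17
pos 29 'b': at 18  → match P1@[26:29]
pos 30 'c': at 19  → match P4@[25:30],P7@[26:30]
pos 31 'b': at 13 (via fail)
pos 32 'a': at 14
pos 33 'a': at 8 (via fail)
pos 34 'a': at 8 (via fail)

Result: [[3,1],[4,7],[10,1],[11,4],[11,7],[16,2],[22,1],[24,0],[24,3],[29,1],[30,4],[30,7]]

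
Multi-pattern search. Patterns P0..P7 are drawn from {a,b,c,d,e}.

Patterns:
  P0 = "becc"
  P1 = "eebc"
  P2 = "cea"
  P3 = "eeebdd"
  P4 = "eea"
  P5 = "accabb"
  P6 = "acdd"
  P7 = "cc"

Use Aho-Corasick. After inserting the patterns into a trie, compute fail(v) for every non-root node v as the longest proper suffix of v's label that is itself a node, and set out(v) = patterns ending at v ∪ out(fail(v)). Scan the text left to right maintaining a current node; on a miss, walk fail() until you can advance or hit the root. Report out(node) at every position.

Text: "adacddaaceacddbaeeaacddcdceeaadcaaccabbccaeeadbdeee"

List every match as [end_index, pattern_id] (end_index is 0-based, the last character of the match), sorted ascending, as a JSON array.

Construct AC machine:
Trie (insert patterns):
  n0 'ε': a→17 b→1 c→9 e→5
  n1 'b': e→2
  n2 'be': c→3
  n3 'bec': c→4
  n4 'becc': ·  [P0 ends]
  n5 'e': e→6
  n6 'ee': a→16 b→7 e→12
  n7 'eeb': c→8
  n8 'eebc': ·  [P1 ends]
  n9 'c': c→25 e→10
  n10 'ce': a→11
  n11 'cea': ·  [P2 ends]
  n12 'eee': b→13
  n13 'eeeb': d→14
  n14 'eeebd': d→15
  n15 'eeebdd': ·  [P3 ends]
  n16 'eea': ·  [P4 ends]
  n17 'a': c→18
  n18 'ac': c→19 d→23
  n19 'acc': a→20
  n20 'acca': b→21
  n21 'accab': b→22
  n22 'accabb': ·  [P5 ends]
  n23 'acd': d→24
  n24 'acdd': ·  [P6 ends]
  n25 'cc': ·  [P7 ends]

BFS fail/out derivation:
  n1('b'): parent n0 fail=0; on 'b' 0 → fail=0;  out ∅∪∅=∅
  n5('e'): parent n0 fail=0; on 'e' 0 → fail=0;  out ∅∪∅=∅
  n9('c'): parent n0 fail=0; on 'c' 0 → fail=0;  out ∅∪∅=∅
  n17('a'): parent n0 fail=0; on 'a' 0 → fail=0;  out ∅∪∅=∅
  n2('be'): parent n1 fail=0; on 'e' 0 → fail=5;  out ∅∪∅=∅
  n6('ee'): parent n5 fail=0; on 'e' 0 → fail=5;  out ∅∪∅=∅
  n10('ce'): parent n9 fail=0; on 'e' 0 → fail=5;  out ∅∪∅=∅
  n18('ac'): parent n17 fail=0; on 'c' 0 → fail=9;  out ∅∪∅=∅
  n25('cc'): parent n9 fail=0; on 'c' 0 → fail=9;  out {7}∪∅={7}
  n3('bec'): parent n2 fail=5; on 'c' 5→0 → fail=9;  out ∅∪∅=∅
  n7('eeb'): parent n6 fail=5; on 'b' 5→0 → fail=1;  out ∅∪∅=∅
  n11('cea'): parent n10 fail=5; on 'a' 5→0 → fail=17;  out {2}∪∅={2}
  n12('eee'): parent n6 fail=5; on 'e' 5 → fail=6;  out ∅∪∅=∅
  n16('eea'): parent n6 fail=5; on 'a' 5→0 → fail=17;  out {4}∪∅={4}
  n19('acc'): parent n18 fail=9; on 'c' 9 → fail=25;  out ∅∪{7}={7}
  n23('acd'): parent n18 fail=9; on 'd' 9→0 → fail=0;  out ∅∪∅=∅
  n4('becc'): parent n3 fail=9; on 'c' 9 → fail=25;  out {0}∪{7}={0,7}
  n8('eebc'): parent n7 fail=1; on 'c' 1→0 → fail=9;  out {1}∪∅={1}
  n13('eeeb'): parent n12 fail=6; on 'b' 6 → fail=7;  out ∅∪∅=∅
  n20('acca'): parent n19 fail=25; on 'a' 25→9→0 → fail=17;  out ∅∪∅=∅
  n24('acdd'): parent n23 fail=0; on 'd' 0 → fail=0;  out {6}∪∅={6}
  n14('eeebd'): parent n13 fail=7; on 'd' 7→1→0 → fail=0;  out ∅∪∅=∅
  n21('accab'): parent n20 fail=17; on 'b' 17→0 → fail=1;  out ∅∪∅=∅
  n15('eeebdd'): parent n14 fail=0; on 'd' 0 → fail=0;  out {3}∪∅={3}
  n22('accabb'): parent n21 fail=1; on 'b' 1→0 → fail=1;  out {5}∪∅={5}

Run:
pos 0 'a': at 17
pos 1 'd': at 0 (via fail)
pos 2 'a': at 17
pos 3 'c': at 18
pos 4 'd': at 23
pos 5 'd': at 24  emit P6@[2:5]
pos 6 'a': at 17 (via fail)
pos 7 'a': at 17 (via fail)
pos 8 'c': at 18
pos 9 'e': at 10 (via fail)
pos 10 'a': at 11  emit P2@[8:10]
pos 11 'c': at 18 (via fail)
pos 12 'd': at 23
pos 13 'd': at 24  emit P6@[10:13]
pos 14 'b': at 1 (via fail)
pos 15 'a': at 17 (via fail)
pos 16 'e': at 5 (via fail)
pos 17 'e': at 6
pos 18 'a': at 16  emit P4@[16:18]
pos 19 'a': at 17 (via fail)
pos 20 'c': at 18
pos 21 'd': at 23
pos 22 'd': at 24  emit P6@[19:22]
pos 23 'c': at 9 (via fail)
pos 24 'd': at 0 (via fail)
pos 25 'c': at 9
pos 26 'e': at 10
pos 27 'e': at 6 (via fail)
pos 28 'a': at 16  emit P4@[26:28]
pos 29 'a': at 17 (via fail)
pos 30 'd': at 0 (via fail)
pos 31 'c': at 9
pos 32 'a': at 17 (via fail)
pos 33 'a': at 17 (via fail)
pos 34 'c': at 18
pos 35 'c': at 19  emit P7@[34:35]
pos 36 'a': at 20
pos 37 'b': at 21
pos 38 'b': at 22  emit P5@[33:38]
pos 39 'c': at 9 (via fail)
pos 40 'c': at 25  emit P7@[39:40]
pos 41 'a': at 17 (via fail)
pos 42 'e': at 5 (via fail)
pos 43 'e': at 6
pos 44 'a': at 16  emit P4@[42:44]
pos 45 'd': at 0 (via fail)
pos 46 'b': at 1
pos 47 'd': at 0 (via fail)
pos 48 'e': at 5
pos 49 'e': at 6
pos 50 'e': at 12

Matches: [[5,6],[10,2],[13,6],[18,4],[22,6],[28,4],[35,7],[38,5],[40,7],[44,4]]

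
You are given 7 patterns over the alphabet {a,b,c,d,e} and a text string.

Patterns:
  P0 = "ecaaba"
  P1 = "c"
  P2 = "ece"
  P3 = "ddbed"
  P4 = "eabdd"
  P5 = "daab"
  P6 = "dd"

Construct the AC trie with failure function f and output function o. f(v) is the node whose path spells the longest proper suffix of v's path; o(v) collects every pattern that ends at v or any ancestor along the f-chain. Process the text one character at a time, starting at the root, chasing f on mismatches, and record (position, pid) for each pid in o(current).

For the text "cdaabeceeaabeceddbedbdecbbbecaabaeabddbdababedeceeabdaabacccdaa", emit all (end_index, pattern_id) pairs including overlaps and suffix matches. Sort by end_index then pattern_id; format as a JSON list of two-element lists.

Build automaton:
Trie nodes:
  0='ε' goto c→7 d→9 e→1
  1='e' goto a→14 c→2
  2='ec' goto a→3 e→8
  3='eca' goto a→4
  4='ecaa' goto b→5
  5='ecaab' goto a→6
  6='ecaaba' goto ·  [P0 ends]
  7='c' goto ·  [P1 ends]
  8='ece' goto ·  [P2 ends]
  9='d' goto a→18 d→10
  10='dd' goto b→11  [P6 ends]
  11='ddb' goto e→12
  12='ddbe' goto d→13
  13='ddbed' goto ·  [P3 ends]
  14='ea' goto b→15
  15='eab' goto d→16
  16='eabd' goto d→17
  17='eabdd' goto ·  [P4 ends]
  18='da' goto a→19
  19='daa' goto b→20
  20='daab' goto ·  [P5 ends]

BFS fail/out derivation:
  n1('e'): parent n0 fail=0; on 'e' 0 → fail=0;  out ∅∪∅=∅
  n7('c'): parent n0 fail=0; on 'c' 0 → fail=0;  out {1}∪∅={1}
  n9('d'): parent n0 fail=0; on 'd' 0 → fail=0;  out ∅∪∅=∅
  n2('ec'): parent n1 fail=0; on 'c' 0 → fail=7;  out ∅∪{1}={1}
  n10('dd'): parent n9 fail=0; on 'd' 0 → fail=9;  out {6}∪∅={6}
  n14('ea'): parent n1 fail=0; on 'a' 0 → fail=0;  out ∅∪∅=∅
  n18('da'): parent n9 fail=0; on 'a' 0 → fail=0;  out ∅∪∅=∅
  n3('eca'): parent n2 fail=7; on 'a' 7→0 → fail=0;  out ∅∪∅=∅
  n8('ece'): parent n2 fail=7; on 'e' 7→0 → fail=1;  out {2}∪∅={2}
  n11('ddb'): parent n10 fail=9; on 'b' 9→0 → fail=0;  out ∅∪∅=∅
  n15('eab'): parent n14 fail=0; on 'b' 0 → fail=0;  out ∅∪∅=∅
  n19('daa'): parent n18 fail=0; on 'a' 0 → fail=0;  out ∅∪∅=∅
  n4('ecaa'): parent n3 fail=0; on 'a' 0 → fail=0;  out ∅∪∅=∅
  n12('ddbe'): parent n11 fail=0; on 'e' 0 → fail=1;  out ∅∪∅=∅
  n16('eabd'): parent n15 fail=0; on 'd' 0 → fail=9;  out ∅∪∅=∅
  n20('daab'): parent n19 fail=0; on 'b' 0 → fail=0;  out {5}∪∅={5}
  n5('ecaab'): parent n4 fail=0; on 'b' 0 → fail=0;  out ∅∪∅=∅
  n13('ddbed'): parent n12 fail=1; on 'd' 1→0 → fail=9;  out {3}∪∅={3}
  n17('eabdd'): parent n16 fail=9; on 'd' 9 → fail=10;  out {4}∪{6}={4,6}
  n6('ecaaba'): parent n5 fail=0; on 'a' 0 → fail=0;  out {0}∪∅={0}

Scan:
pos 0 'c': at 7  ** P1@[0:0]
pos 1 'd': at 9 (fail-walked)
pos 2 'a': at 18
pos 3 'a': at 19
pos 4 'b': at 20  ** P5@[1:4]
pos 5 'e': at 1 (fail-walked)
pos 6 'c': at 2  ** P1@[6:6]
pos 7 'e': at 8  ** P2@[5:7]
pos 8 'e': at 1 (fail-walked)
pos 9 'a': at 14
pos 10 'a': at 0 (fail-walked)
pos 11 'b': at 0
pos 12 'e': at 1
pos 13 'c': at 2  ** P1@[13:13]
pos 14 'e': at 8  ** P2@[12:14]
pos 15 'd': at 9 (fail-walked)
pos 16 'd': at 10  ** P6@[15:16]
pos 17 'b': at 11
pos 18 'e': at 12
pos 19 'd': at 13  ** P3@[15:19]
pos 20 'b': at 0 (fail-walked)
pos 21 'd': at 9
pos 22 'e': at 1 (fail-walked)
pos 23 'c': at 2  ** P1@[23:23]
pos 24 'b': at 0 (fail-walked)
pos 25 'b': at 0
pos 26 'b': at 0
pos 27 'e': at 1
pos 28 'c': at 2  ** P1@[28:28]
pos 29 'a': at 3
pos 30 'a': at 4
pos 31 'b': at 5
pos 32 'a': at 6  ** P0@[27:32]
pos 33 'e': at 1 (fail-walked)
pos 34 'a': at 14
pos 35 'b': at 15
pos 36 'd': at 16
pos 37 'd': at 17  ** P4@[33:37],P6@[36:37]
pos 38 'b': at 11 (fail-walked)
pos 39 'd': at 9 (fail-walked)
pos 40 'a': at 18
pos 41 'b': at 0 (fail-walked)
pos 42 'a': at 0
pos 43 'b': at 0
pos 44 'e': at 1
pos 45 'd': at 9 (fail-walked)
pos 46 'e': at 1 (fail-walked)
pos 47 'c': at 2  ** P1@[47:47]
pos 48 'e': at 8  ** P2@[46:48]
pos 49 'e': at 1 (fail-walked)
pos 50 'a': at 14
pos 51 'b': at 15
pos 52 'd': at 16
pos 53 'a': at 18 (fail-walked)
pos 54 'a': at 19
pos 55 'b': at 20  ** P5@[52:55]
pos 56 'a': at 0 (fail-walked)
pos 57 'c': at 7  ** P1@[57:57]
pos 58 'c': at 7 (fail-walked)  ** P1@[58:58]
pos 59 'c': at 7 (fail-walked)  ** P1@[59:59]
pos 60 'd': at 9 (fail-walked)
pos 61 'a': at 18
pos 62 'a': at 19

Result: [[0,1],[4,5],[6,1],[7,2],[13,1],[14,2],[16,6],[19,3],[23,1],[28,1],[32,0],[37,4],[37,6],[47,1],[48,2],[55,5],[57,1],[58,1],[59,1]]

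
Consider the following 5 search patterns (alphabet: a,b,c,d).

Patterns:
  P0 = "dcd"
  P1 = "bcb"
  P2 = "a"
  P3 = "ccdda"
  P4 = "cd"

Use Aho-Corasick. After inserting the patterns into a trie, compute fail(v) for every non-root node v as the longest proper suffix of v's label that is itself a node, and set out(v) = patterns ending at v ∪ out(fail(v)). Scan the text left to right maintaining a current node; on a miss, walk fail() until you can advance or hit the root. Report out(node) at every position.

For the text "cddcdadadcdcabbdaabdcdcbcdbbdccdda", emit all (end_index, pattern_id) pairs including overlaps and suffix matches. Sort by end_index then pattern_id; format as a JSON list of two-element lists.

Build:
Trie (insert patterns):
  0='ε' goto a→7 b→4 c→8 d→1
  1='d' goto c→2
  2='dc' goto d→3
  3='dcd' goto ·  ←P0
  4='b' goto c→5
  5='bc' goto b→6
  6='bcb' goto ·  ←P1
  7='a' goto ·  ←P2
  8='c' goto c→9 d→13
  9='cc' goto d→10
  10='ccd' goto d→11
  11='ccdd' goto a→12
  12='ccdda' goto ·  ←P3
  13='cd' goto ·  ←P4

Failure links (BFS by depth):
  fail(1) 'd': from fail(0)=0 chase 'd': 0 ⇒ 0;  out=∅∪out(0)=∅
  fail(4) 'b': from fail(0)=0 chase 'b': 0 ⇒ 0;  out=∅∪out(0)=∅
  fail(7) 'a': from fail(0)=0 chase 'a': 0 ⇒ 0;  out={2}∪out(0)={2}
  fail(8) 'c': from fail(0)=0 chase 'c': 0 ⇒ 0;  out=∅∪out(0)=∅
  fail(2) 'dc': from fail(1)=0 chase 'c': 0 ⇒ 8;  out=∅∪out(8)=∅
  fail(5) 'bc': from fail(4)=0 chase 'c': 0 ⇒ 8;  out=∅∪out(8)=∅
  fail(9) 'cc': from fail(8)=0 chase 'c': 0 ⇒ 8;  out=∅∪out(8)=∅
  fail(13) 'cd': from fail(8)=0 chase 'd': 0 ⇒ 1;  out={4}∪out(1)={4}
  fail(3) 'dcd': from fail(2)=8 chase 'd': 8 ⇒ 13;  out={0}∪out(13)={0,4}
  fail(6) 'bcb': from fail(5)=8 chase 'b': 8→0 ⇒ 4;  out={1}∪out(4)={1}
  fail(10) 'ccd': from fail(9)=8 chase 'd': 8 ⇒ 13;  out=∅∪out(13)={4}
  fail(11) 'ccdd': from fail(10)=13 chase 'd': 13→1→0 ⇒ 1;  out=∅∪out(1)=∅
  fail(12) 'ccdda': from fail(11)=1 chase 'a': 1→0 ⇒ 7;  out={3}∪out(7)={2,3}

Text stream:
[0] read 'c'  n0⇒n8
[1] read 'd'  n8⇒n13  emit P4@[0:1]
[2] read 'd'  n13⇒n1 (fail-walked)
[3] read 'c'  n1⇒n2
[4] read 'd'  n2⇒n3  emit P0@[2:4],P4@[3:4]
[5] read 'a'  n3⇒n7 (fail-walked)  emit P2@[5:5]
[6] read 'd'  n7⇒n1 (fail-walked)
[7] read 'a'  n1⇒n7 (fail-walked)  emit P2@[7:7]
[8] read 'd'  n7⇒n1 (fail-walked)
[9] read 'c'  n1⇒n2
[10] read 'd'  n2⇒n3  emit P0@[8:10],P4@[9:10]
[11] read 'c'  n3⇒n2 (fail-walked)
[12] read 'a'  n2⇒n7 (fail-walked)  emit P2@[12:12]
[13] read 'b'  n7⇒n4 (fail-walked)
[14] read 'b'  n4⇒n4 (fail-walked)
[15] read 'd'  n4⇒n1 (fail-walked)
[16] read 'a'  n1⇒n7 (fail-walked)  emit P2@[16:16]
[17] read 'a'  n7⇒n7 (fail-walked)  emit P2@[17:17]
[18] read 'b'  n7⇒n4 (fail-walked)
[19] read 'd'  n4⇒n1 (fail-walked)
[20] read 'c'  n1⇒n2
[21] read 'd'  n2⇒n3  emit P0@[19:21],P4@[20:21]
[22] read 'c'  n3⇒n2 (fail-walked)
[23] read 'b'  n2⇒n4 (fail-walked)
[24] read 'c'  n4⇒n5
[25] read 'd'  n5⇒n13 (fail-walked)  emit P4@[24:25]
[26] read 'b'  n13⇒n4 (fail-walked)
[27] read 'b'  n4⇒n4 (fail-walked)
[28] read 'd'  n4⇒n1 (fail-walked)
[29] read 'c'  n1⇒n2
[30] read 'c'  n2⇒n9 (fail-walked)
[31] read 'd'  n9⇒n10  emit P4@[30:31]
[32] read 'd'  n10⇒n11
[33] read 'a'  n11⇒n12  emit P2@[33:33],P3@[29:33]

Matches: [[1,4],[4,0],[4,4],[5,2],[7,2],[10,0],[10,4],[12,2],[16,2],[17,2],[21,0],[21,4],[25,4],[31,4],[33,2],[33,3]]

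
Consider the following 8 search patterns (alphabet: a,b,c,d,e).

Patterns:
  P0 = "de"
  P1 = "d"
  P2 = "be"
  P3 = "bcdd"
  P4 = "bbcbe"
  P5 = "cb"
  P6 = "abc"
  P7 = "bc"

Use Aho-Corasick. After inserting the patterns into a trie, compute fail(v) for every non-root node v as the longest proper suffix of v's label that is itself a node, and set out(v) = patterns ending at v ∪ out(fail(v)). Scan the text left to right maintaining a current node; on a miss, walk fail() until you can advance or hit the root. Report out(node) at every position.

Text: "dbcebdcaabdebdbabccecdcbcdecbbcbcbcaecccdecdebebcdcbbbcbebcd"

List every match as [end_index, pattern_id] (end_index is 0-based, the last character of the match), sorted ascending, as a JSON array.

Build:
Trie (insert patterns):
  0='ε' goto a→14 b→3 c→12 d→1
  1='d' goto e→2  [P1 ends]
  2='de' goto ·  [P0 ends]
  3='b' goto b→8 c→5 e→4
  4='be' goto ·  [P2 ends]
  5='bc' goto d→6  [P7 ends]
  6='bcd' goto d→7
  7='bcdd' goto ·  [P3 ends]
  8='bb' goto c→9
  9='bbc' goto b→10
  10='bbcb' goto e→11
  11='bbcbe' goto ·  [P4 ends]
  12='c' goto b→13
  13='cb' goto ·  [P5 ends]
  14='a' goto b→15
  15='ab' goto c→16
  16='abc' goto ·  [P6 ends]

Failure links (BFS by depth):
  fail(1) 'd': from fail(0)=0 chase 'd': 0 ⇒ 0;  out={1}∪out(0)={1}
  fail(3) 'b': from fail(0)=0 chase 'b': 0 ⇒ 0;  out=∅∪out(0)=∅
  fail(12) 'c': from fail(0)=0 chase 'c': 0 ⇒ 0;  out=∅∪out(0)=∅
  fail(14) 'a': from fail(0)=0 chase 'a': 0 ⇒ 0;  out=∅∪out(0)=∅
  fail(2) 'de': from fail(1)=0 chase 'e': 0 ⇒ 0;  out={0}∪out(0)={0}
  fail(4) 'be': from fail(3)=0 chase 'e': 0 ⇒ 0;  out={2}∪out(0)={2}
  fail(5) 'bc': from fail(3)=0 chase 'c': 0 ⇒ 12;  out={7}∪out(12)={7}
  fail(8) 'bb': from fail(3)=0 chase 'b': 0 ⇒ 3;  out=∅∪out(3)=∅
  fail(13) 'cb': from fail(12)=0 chase 'b': 0 ⇒ 3;  out={5}∪out(3)={5}
  fail(15) 'ab': from fail(14)=0 chase 'b': 0 ⇒ 3;  out=∅∪out(3)=∅
  fail(6) 'bcd': from fail(5)=12 chase 'd': 12→0 ⇒ 1;  out=∅∪out(1)={1}
  fail(9) 'bbc': from fail(8)=3 chase 'c': 3 ⇒ 5;  out=∅∪out(5)={7}
  fail(16) 'abc': from fail(15)=3 chase 'c': 3 ⇒ 5;  out={6}∪out(5)={6,7}
  fail(7) 'bcdd': from fail(6)=1 chase 'd': 1→0 ⇒ 1;  out={3}∪out(1)={1,3}
  fail(10) 'bbcb': from fail(9)=5 chase 'b': 5→12 ⇒ 13;  out=∅∪out(13)={5}
  fail(11) 'bbcbe': from fail(10)=13 chase 'e': 13→3 ⇒ 4;  out={4}∪out(4)={2,4}

Run:
i=0 'd': node 0→1  emit P1@[0:0]
i=1 'b': node 1→3 ·f
i=2 'c': node 3→5  emit P7@[1:2]
i=3 'e': node 5→0 ·f
i=4 'b': node 0→3
i=5 'd': node 3→1 ·f  emit P1@[5:5]
i=6 'c': node 1→12 ·f
i=7 'a': node 12→14 ·f
i=8 'a': node 14→14 ·f
i=9 'b': node 14→15
i=10 'd': node 15→1 ·f  emit P1@[10:10]
i=11 'e': node 1→2  emit P0@[10:11]
i=12 'b': node 2→3 ·f
i=13 'd': node 3→1 ·f  emit P1@[13:13]
i=14 'b': node 1→3 ·f
i=15 'a': node 3→14 ·f
i=16 'b': node 14→15
i=17 'c': node 15→16  emit P6@[15:17],P7@[16:17]
i=18 'c': node 16→12 ·f
i=19 'e': node 12→0 ·f
i=20 'c': node 0→12
i=21 'd': node 12→1 ·f  emit P1@[21:21]
i=22 'c': node 1→12 ·f
i=23 'b': node 12→13  emit P5@[22:23]
i=24 'c': node 13→5 ·f  emit P7@[23:24]
i=25 'd': node 5→6  emit P1@[25:25]
i=26 'e': node 6→2 ·f  emit P0@[25:26]
i=27 'c': node 2→12 ·f
i=28 'b': node 12→13  emit P5@[27:28]
i=29 'b': node 13→8 ·f
i=30 'c': node 8→9  emit P7@[29:30]
i=31 'b': node 9→10  emit P5@[30:31]
i=32 'c': node 10→5 ·f  emit P7@[31:32]
i=33 'b': node 5→13 ·f  emit P5@[32:33]
i=34 'c': node 13→5 ·f  emit P7@[33:34]
i=35 'a': node 5→14 ·f
i=36 'e': node 14→0 ·f
i=37 'c': node 0→12
i=38 'c': node 12→12 ·f
i=39 'c': node 12→12 ·f
i=40 'd': node 12→1 ·f  emit P1@[40:40]
i=41 'e': node 1→2  emit P0@[40:41]
i=42 'c': node 2→12 ·f
i=43 'd': node 12→1 ·f  emit P1@[43:43]
i=44 'e': node 1→2  emit P0@[43:44]
i=45 'b': node 2→3 ·f
i=46 'e': node 3→4  emit P2@[45:46]
i=47 'b': node 4→3 ·f
i=48 'c': node 3→5  emit P7@[47:48]
i=49 'd': node 5→6  emit P1@[49:49]
i=50 'c': node 6→12 ·f
i=51 'b': node 12→13  emit P5@[50:51]
i=52 'b': node 13→8 ·f
i=53 'b': node 8→8 ·f
i=54 'c': node 8→9  emit P7@[53:54]
i=55 'b': node 9→10  emit P5@[54:55]
i=56 'e': node 10→11  emit P2@[55:56],P4@[52:56]
i=57 'b': node 11→3 ·f
i=58 'c': node 3→5  emit P7@[57:58]
i=59 'd': node 5→6  emit P1@[59:59]

All matches (sorted): [[0,1],[2,7],[5,1],[10,1],[11,0],[13,1],[17,6],[17,7],[21,1],[23,5],[24,7],[25,1],[26,0],[28,5],[30,7],[31,5],[32,7],[33,5],[34,7],[40,1],[41,0],[43,1],[44,0],[46,2],[48,7],[49,1],[51,5],[54,7],[55,5],[56,2],[56,4],[58,7],[59,1]]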